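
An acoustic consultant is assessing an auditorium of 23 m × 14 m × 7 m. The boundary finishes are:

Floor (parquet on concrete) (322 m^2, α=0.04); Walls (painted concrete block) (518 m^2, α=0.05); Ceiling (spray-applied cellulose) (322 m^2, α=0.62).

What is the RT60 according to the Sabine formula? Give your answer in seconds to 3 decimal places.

1.522 seconds

Summing Sᵢαᵢ: 12.880 + 25.900 + 199.640 → A = 238.420 sabins.
V = 23·14·7 = 2254 m³.
RT60 = 0.161 · V / A = 0.161 × 2254 / 238.420 = 1.522 s.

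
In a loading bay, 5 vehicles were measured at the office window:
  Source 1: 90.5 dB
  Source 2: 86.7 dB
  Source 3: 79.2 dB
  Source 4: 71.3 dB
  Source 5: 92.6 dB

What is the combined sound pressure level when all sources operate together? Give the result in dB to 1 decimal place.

Σ 10^(Lᵢ/10) = 3.506e+09.
Back to dB: 10·log₁₀ Σ = 95.4 dB.

95.4 dB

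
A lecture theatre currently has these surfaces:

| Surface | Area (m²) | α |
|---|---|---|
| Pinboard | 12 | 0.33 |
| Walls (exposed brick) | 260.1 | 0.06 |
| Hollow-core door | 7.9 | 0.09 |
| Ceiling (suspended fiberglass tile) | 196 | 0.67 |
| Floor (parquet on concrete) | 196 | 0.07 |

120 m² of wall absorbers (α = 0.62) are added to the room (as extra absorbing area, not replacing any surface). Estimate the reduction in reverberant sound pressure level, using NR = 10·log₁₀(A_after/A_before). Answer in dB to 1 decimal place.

Total absorption A_before = 12*0.33 + 260.1*0.06 + 7.9*0.09 + 196*0.67 + 196*0.07
  = 3.960 + 15.606 + 0.711 + 131.320 + 13.720 = 165.317 m² sabins.
Treatment contributes 120·0.62 = 74.400 sabins.
A_after = 165.317 + 74.400 = 239.717 sabins.
NR = 10·log₁₀(239.717/165.317) = 1.6 dB.

1.6 dB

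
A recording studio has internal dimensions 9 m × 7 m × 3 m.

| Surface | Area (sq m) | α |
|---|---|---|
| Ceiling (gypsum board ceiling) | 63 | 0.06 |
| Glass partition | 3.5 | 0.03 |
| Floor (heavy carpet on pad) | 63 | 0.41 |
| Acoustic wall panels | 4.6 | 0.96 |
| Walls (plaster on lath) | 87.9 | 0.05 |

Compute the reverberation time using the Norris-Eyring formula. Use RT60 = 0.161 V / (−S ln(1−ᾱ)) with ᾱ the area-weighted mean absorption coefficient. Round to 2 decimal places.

Total surface area S = 63 + 3.5 + 63 + 4.6 + 87.9 = 222.0 sq m.
Absorption A = 63·0.06 + 3.5·0.03 + 63·0.41 + 4.6·0.96 + 87.9·0.05 = 38.526 sabins.
Mean coefficient ᾱ = A/S = 0.1735.
Eyring denominator: −S ln(1−ᾱ) = 42.303.
V = 9 × 7 × 3 = 189 m³.
RT60 = 0.161 × 189 / 42.303 = 0.72 s.

0.72 s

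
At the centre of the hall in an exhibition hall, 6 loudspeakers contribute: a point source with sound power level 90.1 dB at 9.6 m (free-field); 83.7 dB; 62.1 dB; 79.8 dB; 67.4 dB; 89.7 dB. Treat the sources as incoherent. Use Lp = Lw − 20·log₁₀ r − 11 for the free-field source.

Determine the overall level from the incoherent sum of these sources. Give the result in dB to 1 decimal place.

91.0 dB

Source at 9.6 m: Lp = 90.1 − 20·log₁₀(9.6) − 11 = 59.5 dB.
Σ 10^(Lᵢ/10) = 1.271e+09.
L_total = 10·log₁₀(1.271e+09) = 91.0 dB.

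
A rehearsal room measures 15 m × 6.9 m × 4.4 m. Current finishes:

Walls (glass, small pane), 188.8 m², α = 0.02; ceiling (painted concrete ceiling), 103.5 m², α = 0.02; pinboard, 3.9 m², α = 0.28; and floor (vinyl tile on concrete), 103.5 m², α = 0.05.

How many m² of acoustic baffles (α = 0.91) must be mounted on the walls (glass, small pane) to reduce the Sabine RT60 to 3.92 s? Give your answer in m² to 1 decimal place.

7.4

Summing Sᵢαᵢ: 3.776 + 2.070 + 1.092 + 5.175 → A₁ = 12.113 sabins.
Required A₂ = 0.161·455.4/3.92 = 18.704 sabins.
Absorption to add: 18.704 − 12.113 = 6.591 sabins.
Net gain per m²: Δα = 0.91 − 0.02 = 0.89.
Area = ΔA/Δα = 6.591/0.89 = 7.4 m².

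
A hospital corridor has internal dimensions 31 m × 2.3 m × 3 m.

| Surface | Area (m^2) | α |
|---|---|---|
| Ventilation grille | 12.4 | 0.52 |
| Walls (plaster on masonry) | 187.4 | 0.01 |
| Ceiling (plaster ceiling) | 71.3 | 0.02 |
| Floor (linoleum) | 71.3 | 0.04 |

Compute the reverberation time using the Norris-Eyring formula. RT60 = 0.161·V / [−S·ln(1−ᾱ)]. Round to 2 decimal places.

2.68 s

Total surface area S = 12.4 + 187.4 + 71.3 + 71.3 = 342.4 m^2.
Absorption A = 12.4·0.52 + 187.4·0.01 + 71.3·0.02 + 71.3·0.04 = 12.600 sabins.
Mean coefficient ᾱ = A/S = 0.0368.
Eyring denominator: −S ln(1−ᾱ) = 12.838.
V = 31 × 2.3 × 3 = 213.9 m³.
T = 0.161·V/[−S·ln(1−ᾱ)] = 0.161·213.9/12.838 = 2.68 s.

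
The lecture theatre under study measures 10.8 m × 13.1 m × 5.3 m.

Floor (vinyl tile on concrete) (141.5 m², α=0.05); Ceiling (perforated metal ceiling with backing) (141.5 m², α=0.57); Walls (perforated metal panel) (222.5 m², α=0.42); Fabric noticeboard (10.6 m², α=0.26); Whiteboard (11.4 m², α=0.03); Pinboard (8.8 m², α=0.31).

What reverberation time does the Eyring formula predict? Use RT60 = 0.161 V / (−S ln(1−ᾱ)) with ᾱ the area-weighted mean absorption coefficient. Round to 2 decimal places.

S = Σ Sᵢ = 536.3 m².
Σ(Sᵢαᵢ) = 141.5×0.05 + 141.5×0.57 + 222.5×0.42 + 10.6×0.26 + 11.4×0.03 + 8.8×0.31 = 187.006.
Mean coefficient ᾱ = A/S = 0.3487.
Eyring denominator: −S ln(1−ᾱ) = 229.957.
V = 10.8 × 13.1 × 5.3 = 749.844 m³.
RT60 = 0.161 × 749.844 / 229.957 = 0.52 s.

0.52 seconds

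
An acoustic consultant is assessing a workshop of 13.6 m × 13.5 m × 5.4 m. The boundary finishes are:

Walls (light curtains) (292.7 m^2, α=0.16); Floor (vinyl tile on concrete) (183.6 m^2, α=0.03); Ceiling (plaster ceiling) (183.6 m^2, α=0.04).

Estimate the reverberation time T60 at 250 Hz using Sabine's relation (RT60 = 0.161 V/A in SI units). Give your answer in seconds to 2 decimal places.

2.67 sec

Equivalent absorption area: A = 292.7·0.16 + 183.6·0.03 + 183.6·0.04 = 59.684 m^2.
Room volume: 991.44 m³.
T = 0.161 V/A = 0.161·991.44/59.684 = 2.67 s.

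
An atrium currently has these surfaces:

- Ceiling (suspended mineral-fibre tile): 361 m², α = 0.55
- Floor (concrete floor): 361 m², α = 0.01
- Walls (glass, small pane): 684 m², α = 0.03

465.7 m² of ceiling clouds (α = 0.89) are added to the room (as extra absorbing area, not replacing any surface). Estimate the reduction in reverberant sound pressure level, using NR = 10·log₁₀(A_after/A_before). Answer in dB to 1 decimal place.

4.6 dB

Total absorption A_before = 361*0.55 + 361*0.01 + 684*0.03
  = 198.550 + 3.610 + 20.520 = 222.680 m² sabins.
Treatment contributes 465.7·0.89 = 414.473 sabins.
New total A_after = 637.153 sabins.
NR = 10·log₁₀(637.153/222.680) = 4.6 dB.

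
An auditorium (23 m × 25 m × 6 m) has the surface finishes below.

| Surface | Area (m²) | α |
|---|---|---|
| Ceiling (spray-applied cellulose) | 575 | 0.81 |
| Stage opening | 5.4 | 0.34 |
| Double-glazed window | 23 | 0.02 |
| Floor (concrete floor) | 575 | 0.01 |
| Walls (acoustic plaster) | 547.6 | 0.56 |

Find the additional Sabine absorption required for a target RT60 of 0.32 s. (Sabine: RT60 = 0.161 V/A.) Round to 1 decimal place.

955.3 sabins

A₁ = Σ Sᵢαᵢ = 575·0.81 + 5.4·0.34 + 23·0.02 + 575·0.01 + 547.6·0.56 = 780.452 sabins.
For T = 0.32 s, need A₂ = 0.161·V/T = 0.161·3450/0.32 = 1735.781 sabins.
Additional absorption ΔA = 1735.781 − 780.452 = 955.3 sabins.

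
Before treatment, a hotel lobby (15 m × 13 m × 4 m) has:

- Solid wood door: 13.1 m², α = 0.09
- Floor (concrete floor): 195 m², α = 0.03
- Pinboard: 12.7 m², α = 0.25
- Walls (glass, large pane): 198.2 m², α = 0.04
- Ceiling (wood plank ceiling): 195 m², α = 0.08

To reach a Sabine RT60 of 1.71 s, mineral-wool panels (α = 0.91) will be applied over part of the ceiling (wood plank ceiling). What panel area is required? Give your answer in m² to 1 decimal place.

Total absorption A₁ = 13.1*0.09 + 195*0.03 + 12.7*0.25 + 198.2*0.04 + 195*0.08
  = 1.179 + 5.850 + 3.175 + 7.928 + 15.600 = 33.732 m² sabins.
Required A₂ = 0.161·780/1.71 = 73.439 sabins.
Absorption to add: 73.439 − 33.732 = 39.707 sabins.
Each m² of panel replacing the ceiling (wood plank ceiling) adds (0.91 − 0.08) = 0.83 sabins.
Area = ΔA/Δα = 39.707/0.83 = 47.8 m².

47.8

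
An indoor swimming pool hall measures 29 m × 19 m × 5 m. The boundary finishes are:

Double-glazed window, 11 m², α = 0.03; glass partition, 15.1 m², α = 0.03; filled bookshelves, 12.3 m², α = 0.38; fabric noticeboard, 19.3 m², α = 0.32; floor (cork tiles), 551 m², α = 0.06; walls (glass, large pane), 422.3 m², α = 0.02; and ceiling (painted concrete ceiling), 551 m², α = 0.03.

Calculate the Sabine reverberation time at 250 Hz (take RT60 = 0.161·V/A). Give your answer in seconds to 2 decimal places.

Total absorption A = 11*0.03 + 15.1*0.03 + 12.3*0.38 + 19.3*0.32 + 551*0.06 + 422.3*0.02 + 551*0.03
  = 0.330 + 0.453 + 4.674 + 6.176 + 33.060 + 8.446 + 16.530 = 69.669 m² sabins.
V = 29·19·5 = 2755 m³.
Sabine: RT60 = 0.161 × 2755 / 69.669 = 6.37 s.

6.37 seconds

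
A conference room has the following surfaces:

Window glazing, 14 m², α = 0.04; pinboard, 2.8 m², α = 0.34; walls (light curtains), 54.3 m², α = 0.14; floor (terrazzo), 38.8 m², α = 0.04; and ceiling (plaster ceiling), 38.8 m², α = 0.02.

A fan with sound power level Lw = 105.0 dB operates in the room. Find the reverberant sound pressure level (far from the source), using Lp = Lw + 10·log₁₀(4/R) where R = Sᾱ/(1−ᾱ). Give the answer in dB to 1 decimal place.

A = 11.442 sabins; S = 148.7 m².
ᾱ = 0.0769, so room constant R = A/(1−ᾱ) = 12.395 m².
Lp = 105.0 + 10·log₁₀(4/12.395) = 105.0 + (-4.91) = 100.1 dB.

100.1 dB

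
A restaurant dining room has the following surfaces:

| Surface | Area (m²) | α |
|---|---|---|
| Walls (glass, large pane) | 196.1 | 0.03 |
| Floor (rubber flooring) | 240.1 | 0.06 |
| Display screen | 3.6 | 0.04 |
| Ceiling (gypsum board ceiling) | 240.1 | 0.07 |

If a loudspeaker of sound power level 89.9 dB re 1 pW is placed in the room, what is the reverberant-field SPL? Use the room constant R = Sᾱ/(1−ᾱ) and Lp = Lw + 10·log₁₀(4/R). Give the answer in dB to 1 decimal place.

80.0 dB

Σ(Sᵢαᵢ) = 196.1·0.03 + 240.1·0.06 + 3.6·0.04 + 240.1·0.07 = 37.240; total area S = 679.9 m².
ᾱ = 37.240/679.9 = 0.0548; R = Sᾱ/(1−ᾱ) = 37.240/(1−0.0548) = 39.399 m².
Lp = 89.9 + 10·log₁₀(4/39.399) = 89.9 + (-9.93) = 80.0 dB.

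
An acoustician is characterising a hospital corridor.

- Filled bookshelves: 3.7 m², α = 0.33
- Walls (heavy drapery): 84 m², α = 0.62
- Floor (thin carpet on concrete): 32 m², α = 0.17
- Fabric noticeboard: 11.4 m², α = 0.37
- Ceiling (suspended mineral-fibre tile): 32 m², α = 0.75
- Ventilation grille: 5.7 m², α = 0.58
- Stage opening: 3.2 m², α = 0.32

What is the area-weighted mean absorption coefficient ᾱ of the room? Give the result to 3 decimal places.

0.531

Total surface area S = 172.0 m².
Σ(Sᵢαᵢ) = 3.7*0.33 + 84*0.62 + 32*0.17 + 11.4*0.37 + 32*0.75 + 5.7*0.58 + 3.2*0.32 = 91.289.
ᾱ = 91.289 / 172.0 = 0.531.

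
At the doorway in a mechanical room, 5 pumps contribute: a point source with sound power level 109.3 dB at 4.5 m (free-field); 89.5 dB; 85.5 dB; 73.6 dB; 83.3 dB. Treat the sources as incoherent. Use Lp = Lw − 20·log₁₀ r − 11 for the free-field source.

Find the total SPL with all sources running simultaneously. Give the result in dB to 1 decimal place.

Source at 4.5 m: Lp = 109.3 − 20·log₁₀(4.5) − 11 = 85.2 dB.
Σ 10^(Lᵢ/10) = 1.814e+09.
Back to dB: 10·log₁₀ Σ = 92.6 dB.

92.6 dB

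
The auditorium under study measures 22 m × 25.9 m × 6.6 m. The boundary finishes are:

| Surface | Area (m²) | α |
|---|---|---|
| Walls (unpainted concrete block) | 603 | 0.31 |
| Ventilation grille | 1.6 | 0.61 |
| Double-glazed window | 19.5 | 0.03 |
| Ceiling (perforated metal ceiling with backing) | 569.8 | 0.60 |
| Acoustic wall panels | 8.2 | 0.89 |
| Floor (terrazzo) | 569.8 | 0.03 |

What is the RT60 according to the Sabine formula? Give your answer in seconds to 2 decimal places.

Summing Sᵢαᵢ: 186.930 + 0.976 + 0.585 + 341.880 + 7.298 + 17.094 → A = 554.763 sabins.
Volume V = 22 × 25.9 × 6.6 = 3760.68 m³.
T = 0.161 V/A = 0.161·3760.68/554.763 = 1.09 s.

1.09 s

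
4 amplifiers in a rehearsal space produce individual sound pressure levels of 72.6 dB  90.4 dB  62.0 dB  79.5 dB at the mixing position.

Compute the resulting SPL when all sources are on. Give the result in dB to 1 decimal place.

Σ 10^(Lᵢ/10) = 1.205e+09.
Back to dB: 10·log₁₀ Σ = 90.8 dB.

90.8 dB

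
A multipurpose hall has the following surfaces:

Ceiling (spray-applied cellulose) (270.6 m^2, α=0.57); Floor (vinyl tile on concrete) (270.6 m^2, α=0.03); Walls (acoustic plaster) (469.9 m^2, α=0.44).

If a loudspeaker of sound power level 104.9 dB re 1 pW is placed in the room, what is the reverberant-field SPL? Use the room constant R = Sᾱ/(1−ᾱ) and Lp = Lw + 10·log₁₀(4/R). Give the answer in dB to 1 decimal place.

83.3 dB

A = 369.116 sabins; S = 1011.1 m^2.
ᾱ = 369.116/1011.1 = 0.3651; R = Sᾱ/(1−ᾱ) = 369.116/(1−0.3651) = 581.377 m^2.
Lp = 104.9 + 10·log₁₀(4/581.377) = 104.9 + (-21.62) = 83.3 dB.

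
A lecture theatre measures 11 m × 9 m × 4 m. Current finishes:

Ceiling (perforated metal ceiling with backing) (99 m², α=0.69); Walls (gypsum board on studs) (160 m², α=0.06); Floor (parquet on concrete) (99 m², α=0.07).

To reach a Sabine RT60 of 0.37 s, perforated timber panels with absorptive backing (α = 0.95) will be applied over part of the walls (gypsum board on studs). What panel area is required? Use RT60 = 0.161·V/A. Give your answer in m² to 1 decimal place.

A₁ = Σ Sᵢαᵢ = 99·0.69 + 160·0.06 + 99·0.07 = 84.840 sabins.
Required A₂ = 0.161·396/0.37 = 172.314 sabins.
Absorption to add: 172.314 − 84.840 = 87.474 sabins.
Net gain per m²: Δα = 0.95 − 0.06 = 0.89.
Panel area = 87.474 / 0.89 = 98.3 m².

98.3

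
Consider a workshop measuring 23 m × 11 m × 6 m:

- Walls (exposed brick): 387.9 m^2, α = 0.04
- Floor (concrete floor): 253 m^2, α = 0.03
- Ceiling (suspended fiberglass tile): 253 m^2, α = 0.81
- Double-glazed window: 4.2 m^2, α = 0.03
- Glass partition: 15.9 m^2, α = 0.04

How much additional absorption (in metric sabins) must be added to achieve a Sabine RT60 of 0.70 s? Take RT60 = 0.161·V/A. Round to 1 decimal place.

120.3 sabins

A₁ = Σ Sᵢαᵢ = 387.9*0.04 + 253*0.03 + 253*0.81 + 4.2*0.03 + 15.9*0.04 = 228.798 sabins.
Target A₂ = 0.161·1518/0.70 = 349.140 sabins (V = 1518 m³).
Additional absorption ΔA = 349.140 − 228.798 = 120.3 sabins.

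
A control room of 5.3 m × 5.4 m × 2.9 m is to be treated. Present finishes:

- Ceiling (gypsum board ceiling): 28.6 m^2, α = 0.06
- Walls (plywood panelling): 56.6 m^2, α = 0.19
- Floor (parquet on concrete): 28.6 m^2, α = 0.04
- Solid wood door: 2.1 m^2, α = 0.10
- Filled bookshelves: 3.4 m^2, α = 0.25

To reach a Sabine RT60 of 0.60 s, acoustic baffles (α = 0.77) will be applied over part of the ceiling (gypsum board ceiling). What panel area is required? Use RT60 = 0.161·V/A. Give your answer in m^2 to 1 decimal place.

10.7

Total absorption A₁ = 28.6·0.06 + 56.6·0.19 + 28.6·0.04 + 2.1·0.10 + 3.4·0.25
  = 1.716 + 10.754 + 1.144 + 0.210 + 0.850 = 14.674 m^2 sabins.
Required A₂ = 0.161·82.998/0.60 = 22.271 sabins.
Absorption to add: 22.271 − 14.674 = 7.597 sabins.
Net gain per m^2: Δα = 0.77 − 0.06 = 0.71.
Area = ΔA/Δα = 7.597/0.71 = 10.7 m^2.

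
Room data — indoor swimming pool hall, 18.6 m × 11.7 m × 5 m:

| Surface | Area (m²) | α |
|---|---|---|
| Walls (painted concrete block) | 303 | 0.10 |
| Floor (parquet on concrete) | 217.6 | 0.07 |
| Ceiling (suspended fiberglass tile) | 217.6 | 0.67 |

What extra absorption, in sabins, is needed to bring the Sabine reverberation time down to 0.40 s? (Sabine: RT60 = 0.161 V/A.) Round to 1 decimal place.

246.6 sabins

Equivalent absorption area: A₁ = 303·0.10 + 217.6·0.07 + 217.6·0.67 = 191.324 m².
V = 1088.1 m³. Required absorption A₂ = 0.161 × 1088.1 / 0.40 = 437.960 sabins.
ΔA = A₂ − A₁ = 437.960 − 191.324 = 246.6 sabins.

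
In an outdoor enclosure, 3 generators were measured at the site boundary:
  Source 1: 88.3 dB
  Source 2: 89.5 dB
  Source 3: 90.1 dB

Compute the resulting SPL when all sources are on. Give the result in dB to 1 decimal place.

Sum in the linear (power) domain: Σ 10^(Lᵢ/10) = 10^(88.3/10) + 10^(89.5/10) + 10^(90.1/10) = 2.591e+09.
Combined level = 10 log₁₀(2.591e+09) = 94.1 dB.

94.1 dB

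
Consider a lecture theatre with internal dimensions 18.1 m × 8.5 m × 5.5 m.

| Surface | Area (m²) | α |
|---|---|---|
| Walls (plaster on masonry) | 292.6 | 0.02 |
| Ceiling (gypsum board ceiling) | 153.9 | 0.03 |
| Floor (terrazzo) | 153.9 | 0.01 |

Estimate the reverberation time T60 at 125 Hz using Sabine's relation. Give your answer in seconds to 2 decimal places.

Total absorption A = 292.6·0.02 + 153.9·0.03 + 153.9·0.01
  = 5.852 + 4.617 + 1.539 = 12.008 m² sabins.
Room volume: 846.175 m³.
RT60 = 0.161 · V / A = 0.161 × 846.175 / 12.008 = 11.35 s.

11.35 s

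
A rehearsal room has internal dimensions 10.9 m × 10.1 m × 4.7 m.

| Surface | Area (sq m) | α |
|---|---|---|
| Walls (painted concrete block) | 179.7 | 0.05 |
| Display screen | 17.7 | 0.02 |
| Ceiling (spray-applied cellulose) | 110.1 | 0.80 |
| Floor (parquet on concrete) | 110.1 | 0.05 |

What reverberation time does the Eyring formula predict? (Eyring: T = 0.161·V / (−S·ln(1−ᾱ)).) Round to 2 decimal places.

0.70 seconds

S = Σ Sᵢ = 417.6 sq m.
Absorption A = 179.7×0.05 + 17.7×0.02 + 110.1×0.80 + 110.1×0.05 = 102.924 sabins.
ᾱ = 102.924 / 417.6 = 0.2465.
Eyring denominator: −S ln(1−ᾱ) = 118.192.
V = 10.9 × 10.1 × 4.7 = 517.423 m³.
RT60 = 0.161 × 517.423 / 118.192 = 0.70 s.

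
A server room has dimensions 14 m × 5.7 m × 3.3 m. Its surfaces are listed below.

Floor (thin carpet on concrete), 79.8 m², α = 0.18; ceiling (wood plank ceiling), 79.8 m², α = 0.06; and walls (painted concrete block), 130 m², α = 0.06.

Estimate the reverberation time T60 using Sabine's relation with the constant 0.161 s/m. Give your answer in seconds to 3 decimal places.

1.573 s

Total absorption A = 79.8·0.18 + 79.8·0.06 + 130·0.06
  = 14.364 + 4.788 + 7.800 = 26.952 m² sabins.
V = 14·5.7·3.3 = 263.34 m³.
RT60 = 0.161 · V / A = 0.161 × 263.34 / 26.952 = 1.573 s.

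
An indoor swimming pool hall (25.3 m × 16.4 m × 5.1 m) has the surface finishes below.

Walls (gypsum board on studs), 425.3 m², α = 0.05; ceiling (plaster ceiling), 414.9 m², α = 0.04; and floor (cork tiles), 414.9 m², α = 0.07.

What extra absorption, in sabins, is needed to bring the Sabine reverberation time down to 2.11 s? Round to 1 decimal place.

Total absorption A₁ = 425.3·0.05 + 414.9·0.04 + 414.9·0.07
  = 21.265 + 16.596 + 29.043 = 66.904 m² sabins.
V = 2116.092 m³. Required absorption A₂ = 0.161 × 2116.092 / 2.11 = 161.465 sabins.
Additional absorption ΔA = 161.465 − 66.904 = 94.6 sabins.

94.6 sabins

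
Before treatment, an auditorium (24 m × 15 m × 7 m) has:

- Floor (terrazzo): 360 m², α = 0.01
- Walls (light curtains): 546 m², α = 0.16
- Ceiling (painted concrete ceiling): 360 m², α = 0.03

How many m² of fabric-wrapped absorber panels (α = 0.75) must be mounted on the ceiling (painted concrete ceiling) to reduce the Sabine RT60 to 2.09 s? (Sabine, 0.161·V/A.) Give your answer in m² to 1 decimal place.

Equivalent absorption area: A₁ = 360·0.01 + 546·0.16 + 360·0.03 = 101.760 m².
Required A₂ = 0.161·2520/2.09 = 194.124 sabins.
ΔA needed = 194.124 − 101.760 = 92.364 sabins.
Each m² of panel replacing the ceiling (painted concrete ceiling) adds (0.75 − 0.03) = 0.72 sabins.
Panel area = 92.364 / 0.72 = 128.3 m².

128.3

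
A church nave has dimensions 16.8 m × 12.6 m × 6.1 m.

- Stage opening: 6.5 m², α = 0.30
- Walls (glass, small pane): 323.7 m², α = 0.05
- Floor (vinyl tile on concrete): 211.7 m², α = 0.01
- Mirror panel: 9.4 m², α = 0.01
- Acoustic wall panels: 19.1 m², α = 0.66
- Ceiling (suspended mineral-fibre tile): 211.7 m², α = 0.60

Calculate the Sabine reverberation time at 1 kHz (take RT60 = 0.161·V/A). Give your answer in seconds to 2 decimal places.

A = Σ Sᵢαᵢ = 6.5×0.30 + 323.7×0.05 + 211.7×0.01 + 9.4×0.01 + 19.1×0.66 + 211.7×0.60 = 159.972 sabins.
V = 16.8·12.6·6.1 = 1291.248 m³.
Sabine: RT60 = 0.161 × 1291.248 / 159.972 = 1.30 s.

1.30 seconds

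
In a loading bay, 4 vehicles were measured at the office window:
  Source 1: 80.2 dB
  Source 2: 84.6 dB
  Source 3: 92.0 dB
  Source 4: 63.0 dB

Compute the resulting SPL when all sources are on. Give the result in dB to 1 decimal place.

Converting to relative power and adding: 10^(80.2/10) + 10^(84.6/10) + 10^(92.0/10) + 10^(63.0/10) = 1.98e+09.
Back to dB: 10·log₁₀ Σ = 93.0 dB.

93.0 dB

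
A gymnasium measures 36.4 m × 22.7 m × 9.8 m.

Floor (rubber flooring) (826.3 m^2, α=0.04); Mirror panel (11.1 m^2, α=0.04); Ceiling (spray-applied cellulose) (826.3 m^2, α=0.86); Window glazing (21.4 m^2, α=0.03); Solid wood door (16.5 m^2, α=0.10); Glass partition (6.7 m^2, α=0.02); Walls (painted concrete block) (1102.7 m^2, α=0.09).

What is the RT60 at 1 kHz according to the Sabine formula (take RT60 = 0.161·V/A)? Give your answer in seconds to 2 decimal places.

Total absorption A = 826.3·0.04 + 11.1·0.04 + 826.3·0.86 + 21.4·0.03 + 16.5·0.10 + 6.7·0.02 + 1102.7·0.09
  = 33.052 + 0.444 + 710.618 + 0.642 + 1.650 + 0.134 + 99.243 = 845.783 m^2 sabins.
Volume V = 36.4 × 22.7 × 9.8 = 8097.544 m³.
RT60 = 0.161 · V / A = 0.161 × 8097.544 / 845.783 = 1.54 s.

1.54 seconds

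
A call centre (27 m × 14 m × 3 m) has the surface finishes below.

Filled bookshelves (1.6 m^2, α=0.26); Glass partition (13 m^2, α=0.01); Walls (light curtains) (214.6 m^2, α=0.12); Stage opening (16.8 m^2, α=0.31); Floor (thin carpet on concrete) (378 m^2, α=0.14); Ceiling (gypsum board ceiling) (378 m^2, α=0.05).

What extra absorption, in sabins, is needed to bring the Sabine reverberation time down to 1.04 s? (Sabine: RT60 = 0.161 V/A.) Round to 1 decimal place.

A₁ = Σ Sᵢαᵢ = 1.6×0.26 + 13×0.01 + 214.6×0.12 + 16.8×0.31 + 378×0.14 + 378×0.05 = 103.326 sabins.
For T = 1.04 s, need A₂ = 0.161·V/T = 0.161·1134/1.04 = 175.552 sabins.
Additional absorption ΔA = 175.552 − 103.326 = 72.2 sabins.

72.2 sabins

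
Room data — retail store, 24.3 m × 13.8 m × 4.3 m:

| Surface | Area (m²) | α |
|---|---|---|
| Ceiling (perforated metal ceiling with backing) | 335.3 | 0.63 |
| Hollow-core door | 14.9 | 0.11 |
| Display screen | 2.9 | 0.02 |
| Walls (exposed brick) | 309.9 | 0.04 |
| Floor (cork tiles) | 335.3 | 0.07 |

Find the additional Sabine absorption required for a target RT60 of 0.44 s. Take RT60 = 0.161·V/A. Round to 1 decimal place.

A₁ = Σ Sᵢαᵢ = 335.3*0.63 + 14.9*0.11 + 2.9*0.02 + 309.9*0.04 + 335.3*0.07 = 248.803 sabins.
V = 1441.962 m³. Required absorption A₂ = 0.161 × 1441.962 / 0.44 = 527.627 sabins.
Additional absorption ΔA = 527.627 − 248.803 = 278.8 sabins.

278.8 sabins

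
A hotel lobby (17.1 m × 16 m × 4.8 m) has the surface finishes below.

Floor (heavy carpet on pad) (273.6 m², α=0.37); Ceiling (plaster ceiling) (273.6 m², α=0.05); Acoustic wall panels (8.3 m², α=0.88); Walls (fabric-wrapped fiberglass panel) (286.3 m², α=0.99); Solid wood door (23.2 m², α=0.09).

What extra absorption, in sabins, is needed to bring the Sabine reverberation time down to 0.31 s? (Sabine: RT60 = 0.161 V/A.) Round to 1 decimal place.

Summing Sᵢαᵢ: 101.232 + 13.680 + 7.304 + 283.437 + 2.088 → A₁ = 407.741 sabins.
V = 1313.28 m³. Required absorption A₂ = 0.161 × 1313.28 / 0.31 = 682.058 sabins.
Additional absorption ΔA = 682.058 − 407.741 = 274.3 sabins.

274.3 sabins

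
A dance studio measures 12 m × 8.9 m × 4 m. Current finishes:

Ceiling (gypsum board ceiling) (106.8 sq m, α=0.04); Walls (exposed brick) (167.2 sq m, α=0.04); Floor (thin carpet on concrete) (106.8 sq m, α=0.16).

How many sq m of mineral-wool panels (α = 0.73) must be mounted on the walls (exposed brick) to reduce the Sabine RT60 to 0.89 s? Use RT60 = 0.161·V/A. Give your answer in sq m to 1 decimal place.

Total absorption A₁ = 106.8×0.04 + 167.2×0.04 + 106.8×0.16
  = 4.272 + 6.688 + 17.088 = 28.048 sq m sabins.
V = 427.2 m³. Target absorption A₂ = 0.161 × 427.2 / 0.89 = 77.280 sabins.
ΔA needed = 77.280 − 28.048 = 49.232 sabins.
Each sq m of panel replacing the walls (exposed brick) adds (0.73 − 0.04) = 0.69 sabins.
Area = ΔA/Δα = 49.232/0.69 = 71.4 sq m.

71.4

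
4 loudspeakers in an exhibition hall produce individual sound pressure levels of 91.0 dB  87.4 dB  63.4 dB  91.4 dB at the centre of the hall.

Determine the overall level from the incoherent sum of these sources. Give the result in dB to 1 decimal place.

95.0 dB

Σ 10^(Lᵢ/10) = 3.191e+09.
Back to dB: 10·log₁₀ Σ = 95.0 dB.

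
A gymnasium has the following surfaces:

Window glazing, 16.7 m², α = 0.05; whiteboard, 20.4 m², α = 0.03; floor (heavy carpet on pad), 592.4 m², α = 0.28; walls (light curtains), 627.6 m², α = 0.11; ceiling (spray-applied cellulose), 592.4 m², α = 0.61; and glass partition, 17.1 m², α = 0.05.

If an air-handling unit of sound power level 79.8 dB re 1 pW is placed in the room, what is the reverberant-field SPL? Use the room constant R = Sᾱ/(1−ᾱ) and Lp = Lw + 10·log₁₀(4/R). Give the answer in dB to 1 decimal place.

56.4 dB

Σ(Sᵢαᵢ) = 16.7·0.05 + 20.4·0.03 + 592.4·0.28 + 627.6·0.11 + 592.4·0.61 + 17.1·0.05 = 598.574; total area S = 1866.6 m².
ᾱ = 598.574/1866.6 = 0.3207; R = Sᾱ/(1−ᾱ) = 598.574/(1−0.3207) = 881.163 m².
Lp = 79.8 + 10·log₁₀(4/881.163) = 79.8 + (-23.43) = 56.4 dB.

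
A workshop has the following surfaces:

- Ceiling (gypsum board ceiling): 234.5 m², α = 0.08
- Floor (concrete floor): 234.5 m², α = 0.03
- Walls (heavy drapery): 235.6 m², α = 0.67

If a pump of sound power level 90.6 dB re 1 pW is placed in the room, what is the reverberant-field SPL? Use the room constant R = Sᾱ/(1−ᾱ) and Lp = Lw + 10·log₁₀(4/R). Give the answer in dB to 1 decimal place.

A = 183.647 sabins; S = 704.6 m².
ᾱ = 0.2606, so room constant R = A/(1−ᾱ) = 248.373 m².
Lp = 90.6 + 10·log₁₀(4/248.373) = 90.6 + (-17.93) = 72.7 dB.

72.7 dB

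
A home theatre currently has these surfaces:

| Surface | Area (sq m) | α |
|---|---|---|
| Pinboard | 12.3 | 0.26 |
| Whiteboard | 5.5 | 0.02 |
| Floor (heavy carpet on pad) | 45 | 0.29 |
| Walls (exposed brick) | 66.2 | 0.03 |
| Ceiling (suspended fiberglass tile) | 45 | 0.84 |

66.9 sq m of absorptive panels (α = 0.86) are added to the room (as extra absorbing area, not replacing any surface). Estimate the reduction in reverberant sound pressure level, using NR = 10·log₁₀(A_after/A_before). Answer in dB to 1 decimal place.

3.1 dB

Summing Sᵢαᵢ: 3.198 + 0.110 + 13.050 + 1.986 + 37.800 → A_before = 56.144 sabins.
Added absorption = 66.9 × 0.86 = 57.534 sabins.
A_after = 56.144 + 57.534 = 113.678 sabins.
NR = 10·log₁₀(113.678/56.144) = 3.1 dB.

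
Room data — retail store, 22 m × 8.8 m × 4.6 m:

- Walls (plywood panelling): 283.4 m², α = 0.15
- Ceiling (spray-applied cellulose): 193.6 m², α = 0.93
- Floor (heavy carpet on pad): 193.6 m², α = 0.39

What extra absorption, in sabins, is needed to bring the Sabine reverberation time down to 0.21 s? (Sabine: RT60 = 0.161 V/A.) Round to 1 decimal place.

384.7 sabins

Equivalent absorption area: A₁ = 283.4×0.15 + 193.6×0.93 + 193.6×0.39 = 298.062 m².
For T = 0.21 s, need A₂ = 0.161·V/T = 0.161·890.56/0.21 = 682.763 sabins.
Shortfall: 682.763 − 298.062 = 384.7 sabins.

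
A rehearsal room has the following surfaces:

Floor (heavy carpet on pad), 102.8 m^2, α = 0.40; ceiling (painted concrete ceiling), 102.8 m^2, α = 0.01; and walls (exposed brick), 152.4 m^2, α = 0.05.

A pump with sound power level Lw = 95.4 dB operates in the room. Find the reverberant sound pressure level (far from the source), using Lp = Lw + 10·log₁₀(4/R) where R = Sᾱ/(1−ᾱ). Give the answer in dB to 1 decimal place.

Σ(Sᵢαᵢ) = 102.8×0.40 + 102.8×0.01 + 152.4×0.05 = 49.768; total area S = 358.0 m^2.
ᾱ = 49.768/358.0 = 0.1390; R = Sᾱ/(1−ᾱ) = 49.768/(1−0.1390) = 57.803 m^2.
Lp = 95.4 + 10·log₁₀(4/57.803) = 95.4 + (-11.60) = 83.8 dB.

83.8 dB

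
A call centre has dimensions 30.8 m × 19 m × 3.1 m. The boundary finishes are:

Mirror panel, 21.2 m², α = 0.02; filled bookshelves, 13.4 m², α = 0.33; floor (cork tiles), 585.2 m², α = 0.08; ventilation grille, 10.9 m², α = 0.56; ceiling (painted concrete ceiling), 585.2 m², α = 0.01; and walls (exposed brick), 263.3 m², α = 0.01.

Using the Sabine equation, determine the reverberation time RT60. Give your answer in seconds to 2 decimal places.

4.41 seconds

Equivalent absorption area: A = 21.2*0.02 + 13.4*0.33 + 585.2*0.08 + 10.9*0.56 + 585.2*0.01 + 263.3*0.01 = 66.251 m².
Volume V = 30.8 × 19 × 3.1 = 1814.12 m³.
Sabine: RT60 = 0.161 × 1814.12 / 66.251 = 4.41 s.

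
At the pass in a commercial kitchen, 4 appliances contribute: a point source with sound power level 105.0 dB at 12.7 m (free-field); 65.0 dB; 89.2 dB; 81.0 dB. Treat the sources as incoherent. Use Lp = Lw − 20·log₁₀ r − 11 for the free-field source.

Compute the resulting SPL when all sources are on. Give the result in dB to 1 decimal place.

Source at 12.7 m: Lp = 105.0 − 20·log₁₀(12.7) − 11 = 71.9 dB.
Converting to relative power and adding: 10^(71.9/10) + 10^(65.0/10) + 10^(89.2/10) + 10^(81.0/10) = 9.763e+08.
L_total = 10·log₁₀(9.763e+08) = 89.9 dB.

89.9 dB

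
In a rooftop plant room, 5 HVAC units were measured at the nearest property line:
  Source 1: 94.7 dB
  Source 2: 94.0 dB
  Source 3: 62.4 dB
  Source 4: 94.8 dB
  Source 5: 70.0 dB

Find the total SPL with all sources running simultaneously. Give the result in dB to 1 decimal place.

Converting to relative power and adding: 10^(94.7/10) + 10^(94.0/10) + 10^(62.4/10) + 10^(94.8/10) + 10^(70.0/10) = 8.495e+09.
L_total = 10·log₁₀(8.495e+09) = 99.3 dB.

99.3 dB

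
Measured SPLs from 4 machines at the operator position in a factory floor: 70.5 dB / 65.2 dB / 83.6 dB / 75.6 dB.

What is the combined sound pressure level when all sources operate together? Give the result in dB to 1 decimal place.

Σ 10^(Lᵢ/10) = 2.799e+08.
Back to dB: 10·log₁₀ Σ = 84.5 dB.

84.5 dB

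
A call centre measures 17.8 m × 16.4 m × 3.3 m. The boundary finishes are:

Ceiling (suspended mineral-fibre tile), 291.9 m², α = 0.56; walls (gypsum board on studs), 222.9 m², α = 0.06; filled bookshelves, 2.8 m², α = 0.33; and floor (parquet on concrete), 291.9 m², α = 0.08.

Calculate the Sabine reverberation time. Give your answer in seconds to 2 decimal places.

0.77 sec

Equivalent absorption area: A = 291.9·0.56 + 222.9·0.06 + 2.8·0.33 + 291.9·0.08 = 201.114 m².
Room volume: 963.336 m³.
T = 0.161 V/A = 0.161·963.336/201.114 = 0.77 s.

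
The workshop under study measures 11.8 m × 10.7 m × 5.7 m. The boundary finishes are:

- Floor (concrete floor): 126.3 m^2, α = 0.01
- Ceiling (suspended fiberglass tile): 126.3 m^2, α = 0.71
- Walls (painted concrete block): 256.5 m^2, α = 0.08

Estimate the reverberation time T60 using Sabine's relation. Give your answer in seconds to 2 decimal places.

Summing Sᵢαᵢ: 1.263 + 89.673 + 20.520 → A = 111.456 sabins.
V = 11.8·10.7·5.7 = 719.682 m³.
Sabine: RT60 = 0.161 × 719.682 / 111.456 = 1.04 s.

1.04 s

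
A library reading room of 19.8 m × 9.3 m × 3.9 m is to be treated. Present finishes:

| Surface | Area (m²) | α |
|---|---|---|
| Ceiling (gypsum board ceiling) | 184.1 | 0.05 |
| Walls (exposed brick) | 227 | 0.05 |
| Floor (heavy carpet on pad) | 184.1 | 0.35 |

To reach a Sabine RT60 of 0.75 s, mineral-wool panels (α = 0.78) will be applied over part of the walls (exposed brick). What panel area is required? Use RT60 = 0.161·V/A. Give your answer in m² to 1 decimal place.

94.8

A₁ = Σ Sᵢαᵢ = 184.1·0.05 + 227·0.05 + 184.1·0.35 = 84.990 sabins.
Required A₂ = 0.161·718.146/0.75 = 154.162 sabins.
ΔA needed = 154.162 − 84.990 = 69.172 sabins.
Each m² of panel replacing the walls (exposed brick) adds (0.78 − 0.05) = 0.73 sabins.
Area = ΔA/Δα = 69.172/0.73 = 94.8 m².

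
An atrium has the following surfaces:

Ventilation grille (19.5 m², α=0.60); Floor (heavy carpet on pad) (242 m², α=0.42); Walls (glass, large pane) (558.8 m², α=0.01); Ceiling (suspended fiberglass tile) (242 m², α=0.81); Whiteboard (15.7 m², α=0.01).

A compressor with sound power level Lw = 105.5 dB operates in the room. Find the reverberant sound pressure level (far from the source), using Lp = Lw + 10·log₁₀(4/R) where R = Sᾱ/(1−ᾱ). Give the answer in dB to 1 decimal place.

85.0 dB

Σ(Sᵢαᵢ) = 19.5×0.60 + 242×0.42 + 558.8×0.01 + 242×0.81 + 15.7×0.01 = 315.105; total area S = 1078.0 m².
ᾱ = 315.105/1078.0 = 0.2923; R = Sᾱ/(1−ᾱ) = 315.105/(1−0.2923) = 445.252 m².
Lp = Lw + 10 log₁₀(4/R) = 105.5 -20.47 = 85.0 dB.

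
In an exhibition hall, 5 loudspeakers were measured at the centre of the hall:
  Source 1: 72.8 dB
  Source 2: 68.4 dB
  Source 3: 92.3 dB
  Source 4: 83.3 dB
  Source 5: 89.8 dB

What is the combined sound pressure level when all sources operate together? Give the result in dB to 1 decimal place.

94.6 dB

Σ 10^(Lᵢ/10) = 2.893e+09.
Back to dB: 10·log₁₀ Σ = 94.6 dB.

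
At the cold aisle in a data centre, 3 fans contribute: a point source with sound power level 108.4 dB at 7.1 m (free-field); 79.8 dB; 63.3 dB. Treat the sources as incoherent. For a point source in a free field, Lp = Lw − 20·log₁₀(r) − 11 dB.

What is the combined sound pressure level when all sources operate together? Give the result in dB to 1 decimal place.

Source at 7.1 m: Lp = 108.4 − 20·log₁₀(7.1) − 11 = 80.4 dB.
Converting to relative power and adding: 10^(80.4/10) + 10^(79.8/10) + 10^(63.3/10) = 2.073e+08.
Combined level = 10 log₁₀(2.073e+08) = 83.2 dB.

83.2 dB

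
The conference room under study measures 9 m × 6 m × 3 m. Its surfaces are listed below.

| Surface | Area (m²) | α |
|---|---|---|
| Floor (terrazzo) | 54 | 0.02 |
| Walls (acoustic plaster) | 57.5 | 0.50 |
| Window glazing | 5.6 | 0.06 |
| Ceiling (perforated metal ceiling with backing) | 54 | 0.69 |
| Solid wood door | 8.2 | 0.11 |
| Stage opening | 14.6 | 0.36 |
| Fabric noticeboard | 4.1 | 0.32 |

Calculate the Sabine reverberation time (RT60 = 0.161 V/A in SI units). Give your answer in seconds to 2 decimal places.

0.35 s

Total absorption A = 54×0.02 + 57.5×0.50 + 5.6×0.06 + 54×0.69 + 8.2×0.11 + 14.6×0.36 + 4.1×0.32
  = 1.080 + 28.750 + 0.336 + 37.260 + 0.902 + 5.256 + 1.312 = 74.896 m² sabins.
V = 9·6·3 = 162 m³.
Sabine: RT60 = 0.161 × 162 / 74.896 = 0.35 s.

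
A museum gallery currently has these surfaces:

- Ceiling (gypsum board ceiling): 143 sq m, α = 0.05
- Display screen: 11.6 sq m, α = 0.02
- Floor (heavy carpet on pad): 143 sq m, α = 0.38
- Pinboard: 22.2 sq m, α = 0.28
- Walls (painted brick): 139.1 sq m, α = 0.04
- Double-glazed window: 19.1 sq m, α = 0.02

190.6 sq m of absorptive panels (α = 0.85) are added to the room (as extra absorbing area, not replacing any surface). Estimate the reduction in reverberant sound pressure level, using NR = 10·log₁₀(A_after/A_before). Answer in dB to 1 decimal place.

Equivalent absorption area: A_before = 143×0.05 + 11.6×0.02 + 143×0.38 + 22.2×0.28 + 139.1×0.04 + 19.1×0.02 = 73.884 sq m.
Added absorption = 190.6 × 0.85 = 162.010 sabins.
New total A_after = 235.894 sabins.
NR = 10·log₁₀(235.894/73.884) = 5.0 dB.

5.0 dB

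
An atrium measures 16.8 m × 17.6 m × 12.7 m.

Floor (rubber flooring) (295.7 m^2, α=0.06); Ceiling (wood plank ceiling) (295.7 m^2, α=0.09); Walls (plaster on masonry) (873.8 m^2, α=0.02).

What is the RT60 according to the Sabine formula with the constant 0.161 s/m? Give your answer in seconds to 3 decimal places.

9.778 s

Total absorption A = 295.7×0.06 + 295.7×0.09 + 873.8×0.02
  = 17.742 + 26.613 + 17.476 = 61.831 m^2 sabins.
V = 16.8·17.6·12.7 = 3755.136 m³.
T = 0.161 V/A = 0.161·3755.136/61.831 = 9.778 s.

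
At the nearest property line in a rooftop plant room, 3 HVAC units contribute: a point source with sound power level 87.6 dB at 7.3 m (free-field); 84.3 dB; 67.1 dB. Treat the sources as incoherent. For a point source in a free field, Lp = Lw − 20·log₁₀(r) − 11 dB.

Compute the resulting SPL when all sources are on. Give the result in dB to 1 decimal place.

Source at 7.3 m: Lp = 87.6 − 20·log₁₀(7.3) − 11 = 59.3 dB.
Converting to relative power and adding: 10^(59.3/10) + 10^(84.3/10) + 10^(67.1/10) = 2.751e+08.
Back to dB: 10·log₁₀ Σ = 84.4 dB.

84.4 dB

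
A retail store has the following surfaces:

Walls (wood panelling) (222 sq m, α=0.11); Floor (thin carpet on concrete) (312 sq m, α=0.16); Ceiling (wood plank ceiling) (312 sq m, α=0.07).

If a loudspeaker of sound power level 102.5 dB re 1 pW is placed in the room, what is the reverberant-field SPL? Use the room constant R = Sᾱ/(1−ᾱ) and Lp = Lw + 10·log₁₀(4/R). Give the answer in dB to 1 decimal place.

88.2 dB

Σ(Sᵢαᵢ) = 222·0.11 + 312·0.16 + 312·0.07 = 96.180; total area S = 846.0 sq m.
ᾱ = 0.1137, so room constant R = A/(1−ᾱ) = 108.519 sq m.
Lp = 102.5 + 10·log₁₀(4/108.519) = 102.5 + (-14.33) = 88.2 dB.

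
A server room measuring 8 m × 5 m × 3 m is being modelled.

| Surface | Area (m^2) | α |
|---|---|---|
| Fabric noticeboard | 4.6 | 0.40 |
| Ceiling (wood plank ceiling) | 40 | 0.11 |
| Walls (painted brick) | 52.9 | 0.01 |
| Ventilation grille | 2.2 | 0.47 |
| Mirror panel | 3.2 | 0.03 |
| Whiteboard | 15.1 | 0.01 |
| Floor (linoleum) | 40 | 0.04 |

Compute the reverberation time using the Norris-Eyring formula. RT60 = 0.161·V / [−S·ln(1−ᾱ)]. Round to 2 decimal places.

Total surface area S = 4.6 + 40 + 52.9 + 2.2 + 3.2 + 15.1 + 40 = 158.0 m^2.
Σ(Sᵢαᵢ) = 4.6·0.40 + 40·0.11 + 52.9·0.01 + 2.2·0.47 + 3.2·0.03 + 15.1·0.01 + 40·0.04 = 9.650.
ᾱ = 9.650 / 158.0 = 0.0611.
−S·ln(1−ᾱ) = −158.0 × ln(1 − 0.0611) = 9.961.
V = 8 × 5 × 3 = 120 m³.
RT60 = 0.161 × 120 / 9.961 = 1.94 s.

1.94 s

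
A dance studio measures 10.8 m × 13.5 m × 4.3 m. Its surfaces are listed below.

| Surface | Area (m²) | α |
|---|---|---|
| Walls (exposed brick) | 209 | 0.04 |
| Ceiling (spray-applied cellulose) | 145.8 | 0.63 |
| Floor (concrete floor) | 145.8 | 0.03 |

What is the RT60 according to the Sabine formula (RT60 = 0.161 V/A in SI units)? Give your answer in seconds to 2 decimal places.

Total absorption A = 209×0.04 + 145.8×0.63 + 145.8×0.03
  = 8.360 + 91.854 + 4.374 = 104.588 m² sabins.
Room volume: 626.94 m³.
T = 0.161 V/A = 0.161·626.94/104.588 = 0.97 s.

0.97 s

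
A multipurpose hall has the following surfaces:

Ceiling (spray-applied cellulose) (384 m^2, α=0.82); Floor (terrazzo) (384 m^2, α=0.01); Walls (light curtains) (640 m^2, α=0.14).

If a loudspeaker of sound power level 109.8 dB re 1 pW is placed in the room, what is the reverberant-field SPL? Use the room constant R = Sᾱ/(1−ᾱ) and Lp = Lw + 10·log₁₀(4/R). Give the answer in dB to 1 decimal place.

88.2 dB

A = 408.320 sabins; S = 1408.0 m^2.
ᾱ = 408.320/1408.0 = 0.2900; R = Sᾱ/(1−ᾱ) = 408.320/(1−0.2900) = 575.099 m^2.
Lp = Lw + 10 log₁₀(4/R) = 109.8 -21.58 = 88.2 dB.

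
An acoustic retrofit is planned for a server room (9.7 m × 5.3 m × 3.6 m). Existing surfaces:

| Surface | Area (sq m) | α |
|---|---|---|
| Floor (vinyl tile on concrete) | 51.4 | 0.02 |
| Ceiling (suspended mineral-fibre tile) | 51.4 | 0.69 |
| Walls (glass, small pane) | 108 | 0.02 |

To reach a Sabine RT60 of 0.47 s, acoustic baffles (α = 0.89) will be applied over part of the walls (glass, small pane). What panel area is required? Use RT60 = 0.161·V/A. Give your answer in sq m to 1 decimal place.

28.4

Equivalent absorption area: A₁ = 51.4×0.02 + 51.4×0.69 + 108×0.02 = 38.654 sq m.
V = 185.076 m³. Target absorption A₂ = 0.161 × 185.076 / 0.47 = 63.398 sabins.
Absorption to add: 63.398 − 38.654 = 24.744 sabins.
Each sq m of panel replacing the walls (glass, small pane) adds (0.89 − 0.02) = 0.87 sabins.
Area = ΔA/Δα = 24.744/0.87 = 28.4 sq m.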